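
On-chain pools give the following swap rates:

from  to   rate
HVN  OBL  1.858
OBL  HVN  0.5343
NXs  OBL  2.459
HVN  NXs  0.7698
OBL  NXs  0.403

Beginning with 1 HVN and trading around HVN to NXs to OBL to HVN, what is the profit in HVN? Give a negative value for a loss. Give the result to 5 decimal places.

1 HVN × 0.7698 = 0.7698 NXs
0.7698 NXs × 2.459 = 1.8929382 OBL
1.8929382 OBL × 0.5343 = 1.01139688026 HVN
Net change: 1.01139688026 − 1 = 0.01139688026 HVN

0.01140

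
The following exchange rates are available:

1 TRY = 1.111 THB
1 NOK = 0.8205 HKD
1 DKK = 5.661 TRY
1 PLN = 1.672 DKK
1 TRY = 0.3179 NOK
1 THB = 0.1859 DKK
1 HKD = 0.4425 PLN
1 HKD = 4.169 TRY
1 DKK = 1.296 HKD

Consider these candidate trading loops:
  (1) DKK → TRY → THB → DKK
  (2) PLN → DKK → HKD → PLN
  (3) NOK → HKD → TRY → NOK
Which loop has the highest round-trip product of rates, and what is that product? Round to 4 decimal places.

(1) 5.661 × 1.111 × 0.1859 = 1.16919
(2) 1.672 × 1.296 × 0.4425 = 0.95886
(3) 0.8205 × 4.169 × 0.3179 = 1.08743
Highest is cycle (1) at 1.1692 (>1, arbitrage).

1.1692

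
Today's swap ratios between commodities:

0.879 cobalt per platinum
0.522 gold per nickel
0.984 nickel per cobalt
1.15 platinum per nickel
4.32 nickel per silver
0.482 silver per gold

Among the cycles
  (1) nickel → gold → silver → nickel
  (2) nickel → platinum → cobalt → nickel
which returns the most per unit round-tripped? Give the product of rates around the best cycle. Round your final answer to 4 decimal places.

1.0869

(1) 0.522 × 0.482 × 4.32 = 1.08693
(2) 1.15 × 0.879 × 0.984 = 0.99468
Highest is cycle (1) at 1.0869 (>1, arbitrage).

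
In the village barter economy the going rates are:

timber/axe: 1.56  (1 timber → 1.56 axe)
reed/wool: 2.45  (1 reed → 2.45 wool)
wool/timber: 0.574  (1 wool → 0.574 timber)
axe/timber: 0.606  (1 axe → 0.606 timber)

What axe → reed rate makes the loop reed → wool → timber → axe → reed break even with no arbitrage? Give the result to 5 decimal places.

Known legs of the cycle: 2.45 × 0.574 × 1.56 = 2.193828
For no arbitrage the full-cycle product must be 1, so the missing rate is 1 / 2.193828 ≈ 0.4558242.

0.45582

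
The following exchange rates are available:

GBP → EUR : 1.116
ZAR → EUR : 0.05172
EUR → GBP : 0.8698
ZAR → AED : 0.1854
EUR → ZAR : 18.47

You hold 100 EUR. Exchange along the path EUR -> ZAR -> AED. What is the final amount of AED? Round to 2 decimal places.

100 EUR × 18.47 = 1847 ZAR
1847 ZAR × 0.1854 = 342.4338 AED

342.43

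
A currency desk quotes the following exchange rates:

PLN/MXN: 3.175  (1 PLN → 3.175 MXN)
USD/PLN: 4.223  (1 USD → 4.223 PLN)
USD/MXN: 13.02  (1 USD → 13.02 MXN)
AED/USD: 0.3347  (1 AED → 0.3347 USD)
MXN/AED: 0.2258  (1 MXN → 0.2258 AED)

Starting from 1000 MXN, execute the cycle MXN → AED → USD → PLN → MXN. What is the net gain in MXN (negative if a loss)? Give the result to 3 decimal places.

13.315

1000 MXN × 0.2258 = 225.8 AED
225.8 AED × 0.3347 = 75.57526 USD
75.57526 USD × 4.223 = 319.15432298 PLN
319.15432298 PLN × 3.175 = 1013.3149754615 MXN
Net change: 1013.3149754615 − 1000 = 13.3149754615 MXN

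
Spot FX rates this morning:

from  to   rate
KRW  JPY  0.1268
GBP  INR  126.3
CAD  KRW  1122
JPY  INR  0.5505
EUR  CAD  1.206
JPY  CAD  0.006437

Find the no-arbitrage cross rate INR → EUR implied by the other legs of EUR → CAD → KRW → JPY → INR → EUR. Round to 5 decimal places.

0.01059

Known legs of the cycle: 1.206 × 1122 × 0.1268 × 0.5505 = 94.4532142488
For no arbitrage the full-cycle product must be 1, so the missing rate is 1 / 94.4532142488 ≈ 0.0105873.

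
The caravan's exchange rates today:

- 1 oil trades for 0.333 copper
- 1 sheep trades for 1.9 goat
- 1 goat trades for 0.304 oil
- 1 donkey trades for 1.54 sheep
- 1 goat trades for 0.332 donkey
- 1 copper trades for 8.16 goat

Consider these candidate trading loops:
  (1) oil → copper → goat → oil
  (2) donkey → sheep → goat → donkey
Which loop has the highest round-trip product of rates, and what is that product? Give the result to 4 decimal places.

0.9714

(1) 0.333 × 8.16 × 0.304 = 0.82605
(2) 1.54 × 1.9 × 0.332 = 0.97143
Highest is cycle (2) at 0.9714 (≤1, no arbitrage).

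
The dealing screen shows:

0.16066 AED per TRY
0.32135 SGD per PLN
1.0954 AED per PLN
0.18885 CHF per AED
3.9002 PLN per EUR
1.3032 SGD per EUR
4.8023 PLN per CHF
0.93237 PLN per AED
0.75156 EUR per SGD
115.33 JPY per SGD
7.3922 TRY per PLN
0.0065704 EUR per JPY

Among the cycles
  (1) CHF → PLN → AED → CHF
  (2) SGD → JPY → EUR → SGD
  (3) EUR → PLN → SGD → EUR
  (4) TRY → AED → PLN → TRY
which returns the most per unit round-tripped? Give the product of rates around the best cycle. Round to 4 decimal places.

(1) 4.8023 × 1.0954 × 0.18885 = 0.99343
(2) 115.33 × 0.0065704 × 1.3032 = 0.98752
(3) 3.9002 × 0.32135 × 0.75156 = 0.94195
(4) 0.16066 × 0.93237 × 7.3922 = 1.10731
Highest is cycle (4) at 1.1073 (>1, arbitrage).

1.1073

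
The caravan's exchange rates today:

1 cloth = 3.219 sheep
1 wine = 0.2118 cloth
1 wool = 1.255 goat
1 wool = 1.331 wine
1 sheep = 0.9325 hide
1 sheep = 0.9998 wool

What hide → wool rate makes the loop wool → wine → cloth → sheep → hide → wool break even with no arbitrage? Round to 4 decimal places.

1.1818

Known legs of the cycle: 1.331 × 0.2118 × 3.219 × 0.9325 = 0.8462015732115
For no arbitrage the full-cycle product must be 1, so the missing rate is 1 / 0.8462015732115 ≈ 1.181752.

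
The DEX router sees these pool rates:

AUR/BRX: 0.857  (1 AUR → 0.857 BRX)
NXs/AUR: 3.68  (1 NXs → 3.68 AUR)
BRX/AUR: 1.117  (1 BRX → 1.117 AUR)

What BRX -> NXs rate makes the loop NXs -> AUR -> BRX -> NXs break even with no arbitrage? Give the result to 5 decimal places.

0.31708

Known legs of the cycle: 3.68 × 0.857 = 3.15376
For no arbitrage the full-cycle product must be 1, so the missing rate is 1 / 3.15376 ≈ 0.3170818.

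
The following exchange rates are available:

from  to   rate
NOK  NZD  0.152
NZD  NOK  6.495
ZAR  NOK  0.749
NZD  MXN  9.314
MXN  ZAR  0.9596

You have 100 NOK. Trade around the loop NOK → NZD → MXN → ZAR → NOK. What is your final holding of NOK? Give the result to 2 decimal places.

101.75

100 NOK × 0.152 = 15.2 NZD
15.2 NZD × 9.314 = 141.5728 MXN
141.5728 MXN × 0.9596 = 135.85325888 ZAR
135.85325888 ZAR × 0.749 = 101.75409090112 NOK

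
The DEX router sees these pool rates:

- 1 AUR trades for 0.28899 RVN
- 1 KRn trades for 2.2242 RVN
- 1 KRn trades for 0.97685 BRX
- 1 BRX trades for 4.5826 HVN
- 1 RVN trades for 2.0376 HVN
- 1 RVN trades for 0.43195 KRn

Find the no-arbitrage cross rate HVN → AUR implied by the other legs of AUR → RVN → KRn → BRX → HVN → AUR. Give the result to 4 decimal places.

Known legs of the cycle: 0.28899 × 0.43195 × 0.97685 × 4.5826 = 0.558799649395692705
For no arbitrage the full-cycle product must be 1, so the missing rate is 1 / 0.558799649395692705 ≈ 1.789550.

1.7896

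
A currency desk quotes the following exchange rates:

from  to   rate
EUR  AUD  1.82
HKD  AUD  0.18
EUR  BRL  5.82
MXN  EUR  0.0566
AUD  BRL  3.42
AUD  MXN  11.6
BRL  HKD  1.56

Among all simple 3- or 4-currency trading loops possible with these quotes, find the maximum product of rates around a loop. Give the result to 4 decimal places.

EUR→AUD→MXN→EUR: 1.82 × 11.6 × 0.0566 = 1.19494
AUD→BRL→HKD→AUD: 3.42 × 1.56 × 0.18 = 0.96034
Maximum is EUR→AUD→MXN→EUR at 1.1949; arbitrage exists.

1.1949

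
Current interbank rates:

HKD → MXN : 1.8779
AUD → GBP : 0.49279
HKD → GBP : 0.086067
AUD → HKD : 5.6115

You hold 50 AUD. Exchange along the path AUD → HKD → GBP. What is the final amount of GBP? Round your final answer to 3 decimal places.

24.148

50 AUD × 5.6115 = 280.575 HKD
280.575 HKD × 0.086067 = 24.148248525 GBP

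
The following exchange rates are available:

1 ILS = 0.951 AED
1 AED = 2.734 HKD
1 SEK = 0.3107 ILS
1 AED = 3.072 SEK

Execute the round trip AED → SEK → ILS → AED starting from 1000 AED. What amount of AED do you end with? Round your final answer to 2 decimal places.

907.70

1000 AED × 3.072 = 3072 SEK
3072 SEK × 0.3107 = 954.4704 ILS
954.4704 ILS × 0.951 = 907.7013504 AED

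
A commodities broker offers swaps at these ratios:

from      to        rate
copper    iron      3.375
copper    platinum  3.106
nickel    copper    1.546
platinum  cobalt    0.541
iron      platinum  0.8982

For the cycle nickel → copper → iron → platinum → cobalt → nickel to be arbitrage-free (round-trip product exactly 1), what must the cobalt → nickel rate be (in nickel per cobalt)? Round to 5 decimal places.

0.39441

Known legs of the cycle: 1.546 × 3.375 × 0.8982 × 0.541 = 2.53544143005
For no arbitrage the full-cycle product must be 1, so the missing rate is 1 / 2.53544143005 ≈ 0.3944086.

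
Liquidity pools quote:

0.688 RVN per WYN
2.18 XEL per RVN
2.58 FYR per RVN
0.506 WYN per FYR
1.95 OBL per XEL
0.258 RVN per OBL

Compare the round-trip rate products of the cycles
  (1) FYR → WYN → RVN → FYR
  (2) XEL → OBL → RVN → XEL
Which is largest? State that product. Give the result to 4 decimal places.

1.0968

(1) 0.506 × 0.688 × 2.58 = 0.89817
(2) 1.95 × 0.258 × 2.18 = 1.09676
Highest is cycle (2) at 1.0968 (>1, arbitrage).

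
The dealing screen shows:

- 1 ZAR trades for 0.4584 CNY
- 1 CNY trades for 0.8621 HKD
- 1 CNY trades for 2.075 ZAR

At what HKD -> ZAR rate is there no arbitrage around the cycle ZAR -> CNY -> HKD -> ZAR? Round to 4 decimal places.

Known legs of the cycle: 0.4584 × 0.8621 = 0.39518664
For no arbitrage the full-cycle product must be 1, so the missing rate is 1 / 0.39518664 ≈ 2.530450.

2.5304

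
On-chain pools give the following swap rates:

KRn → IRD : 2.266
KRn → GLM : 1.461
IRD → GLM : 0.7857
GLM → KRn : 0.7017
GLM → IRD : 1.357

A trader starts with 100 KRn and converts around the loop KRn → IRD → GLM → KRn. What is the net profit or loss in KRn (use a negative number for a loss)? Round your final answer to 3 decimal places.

24.930

100 KRn × 2.266 = 226.6 IRD
226.6 IRD × 0.7857 = 178.03962 GLM
178.03962 GLM × 0.7017 = 124.930401354 KRn
Net change: 124.930401354 − 100 = 24.930401354 KRn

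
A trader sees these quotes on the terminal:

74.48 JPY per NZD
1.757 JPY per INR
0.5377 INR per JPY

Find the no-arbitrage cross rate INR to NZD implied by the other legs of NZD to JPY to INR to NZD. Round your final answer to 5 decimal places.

Known legs of the cycle: 74.48 × 0.5377 = 40.047896
For no arbitrage the full-cycle product must be 1, so the missing rate is 1 / 40.047896 ≈ 0.0249701.

0.02497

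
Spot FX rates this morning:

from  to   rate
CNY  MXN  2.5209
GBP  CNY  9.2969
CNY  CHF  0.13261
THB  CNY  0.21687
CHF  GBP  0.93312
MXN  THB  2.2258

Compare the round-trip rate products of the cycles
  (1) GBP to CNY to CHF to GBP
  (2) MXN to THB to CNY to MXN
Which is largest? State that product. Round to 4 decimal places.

(1) 9.2969 × 0.13261 × 0.93312 = 1.15041
(2) 2.2258 × 0.21687 × 2.5209 = 1.21686
Highest is cycle (2) at 1.2169 (>1, arbitrage).

1.2169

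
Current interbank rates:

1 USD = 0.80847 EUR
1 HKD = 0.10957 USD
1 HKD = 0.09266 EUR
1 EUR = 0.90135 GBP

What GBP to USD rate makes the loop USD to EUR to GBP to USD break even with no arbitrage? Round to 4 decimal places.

1.3723

Known legs of the cycle: 0.80847 × 0.90135 = 0.7287144345
For no arbitrage the full-cycle product must be 1, so the missing rate is 1 / 0.7287144345 ≈ 1.372280.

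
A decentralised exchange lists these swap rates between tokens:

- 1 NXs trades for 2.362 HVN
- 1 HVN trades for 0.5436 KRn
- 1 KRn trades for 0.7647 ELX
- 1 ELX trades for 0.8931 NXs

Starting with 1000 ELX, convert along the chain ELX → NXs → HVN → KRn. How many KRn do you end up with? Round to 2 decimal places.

1000 ELX × 0.8931 = 893.1 NXs
893.1 NXs × 2.362 = 2109.5022 HVN
2109.5022 HVN × 0.5436 = 1146.72539592 KRn

1146.73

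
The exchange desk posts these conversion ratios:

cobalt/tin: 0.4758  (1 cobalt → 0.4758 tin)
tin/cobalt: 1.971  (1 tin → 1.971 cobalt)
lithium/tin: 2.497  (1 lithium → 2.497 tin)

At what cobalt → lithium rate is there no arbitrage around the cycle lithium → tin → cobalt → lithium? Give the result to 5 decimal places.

Known legs of the cycle: 2.497 × 1.971 = 4.921587
For no arbitrage the full-cycle product must be 1, so the missing rate is 1 / 4.921587 ≈ 0.2031865.

0.20319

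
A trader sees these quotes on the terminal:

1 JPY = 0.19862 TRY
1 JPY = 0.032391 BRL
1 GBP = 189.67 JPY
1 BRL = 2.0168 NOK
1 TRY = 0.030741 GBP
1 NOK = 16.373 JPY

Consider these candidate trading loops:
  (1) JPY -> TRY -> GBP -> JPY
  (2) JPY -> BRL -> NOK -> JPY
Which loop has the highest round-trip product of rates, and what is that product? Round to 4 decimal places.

1.1581

(1) 0.19862 × 0.030741 × 189.67 = 1.15808
(2) 0.032391 × 2.0168 × 16.373 = 1.06959
Highest is cycle (1) at 1.1581 (>1, arbitrage).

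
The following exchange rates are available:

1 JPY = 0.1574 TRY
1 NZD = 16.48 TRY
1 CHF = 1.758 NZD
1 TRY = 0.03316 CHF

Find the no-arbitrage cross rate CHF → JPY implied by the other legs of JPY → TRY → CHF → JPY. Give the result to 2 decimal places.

Known legs of the cycle: 0.1574 × 0.03316 = 0.005219384
For no arbitrage the full-cycle product must be 1, so the missing rate is 1 / 0.005219384 ≈ 191.5935.

191.59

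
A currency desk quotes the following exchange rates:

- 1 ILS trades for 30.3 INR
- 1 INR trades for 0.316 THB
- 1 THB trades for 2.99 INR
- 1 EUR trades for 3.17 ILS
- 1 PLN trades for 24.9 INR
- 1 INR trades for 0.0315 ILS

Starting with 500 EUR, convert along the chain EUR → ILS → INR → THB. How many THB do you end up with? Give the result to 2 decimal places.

15176.06

500 EUR × 3.17 = 1585 ILS
1585 ILS × 30.3 = 48025.5 INR
48025.5 INR × 0.316 = 15176.058 THB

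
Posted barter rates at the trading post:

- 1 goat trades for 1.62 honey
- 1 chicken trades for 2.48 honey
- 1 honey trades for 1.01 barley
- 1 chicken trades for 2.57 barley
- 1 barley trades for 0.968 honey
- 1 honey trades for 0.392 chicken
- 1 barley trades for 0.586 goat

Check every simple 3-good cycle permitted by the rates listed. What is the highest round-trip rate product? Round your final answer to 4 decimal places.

chicken→barley→honey→chicken: 2.57 × 0.968 × 0.392 = 0.97520
barley→goat→honey→barley: 0.586 × 1.62 × 1.01 = 0.95881
Maximum is chicken→barley→honey→chicken at 0.9752; no arbitrage — every cycle loses value.

0.9752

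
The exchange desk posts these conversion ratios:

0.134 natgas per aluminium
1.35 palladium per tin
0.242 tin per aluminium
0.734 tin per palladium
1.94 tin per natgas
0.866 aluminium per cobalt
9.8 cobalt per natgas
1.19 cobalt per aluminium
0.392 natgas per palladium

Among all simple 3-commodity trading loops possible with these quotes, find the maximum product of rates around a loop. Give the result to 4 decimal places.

natgas→cobalt→aluminium→natgas: 9.8 × 0.866 × 0.134 = 1.13723
palladium→natgas→tin→palladium: 0.392 × 1.94 × 1.35 = 1.02665
Maximum is natgas→cobalt→aluminium→natgas at 1.1372; arbitrage exists.

1.1372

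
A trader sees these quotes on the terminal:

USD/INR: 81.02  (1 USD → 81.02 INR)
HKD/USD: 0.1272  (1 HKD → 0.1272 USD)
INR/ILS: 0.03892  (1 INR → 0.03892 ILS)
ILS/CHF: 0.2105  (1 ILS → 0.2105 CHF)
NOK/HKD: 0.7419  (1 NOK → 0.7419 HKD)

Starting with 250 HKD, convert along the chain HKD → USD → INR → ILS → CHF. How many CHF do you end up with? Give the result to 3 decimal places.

250 HKD × 0.1272 = 31.8 USD
31.8 USD × 81.02 = 2576.436 INR
2576.436 INR × 0.03892 = 100.27488912 ILS
100.27488912 ILS × 0.2105 = 21.10786415976 CHF

21.108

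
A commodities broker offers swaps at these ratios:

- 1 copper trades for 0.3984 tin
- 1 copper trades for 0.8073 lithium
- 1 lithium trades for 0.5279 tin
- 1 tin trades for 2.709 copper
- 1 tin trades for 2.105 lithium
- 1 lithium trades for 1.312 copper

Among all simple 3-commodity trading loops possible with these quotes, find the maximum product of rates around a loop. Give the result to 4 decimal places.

1.1545

tin→copper→lithium→tin: 2.709 × 0.8073 × 0.5279 = 1.15450
tin→lithium→copper→tin: 2.105 × 1.312 × 0.3984 = 1.10029
Maximum is tin→copper→lithium→tin at 1.1545; arbitrage exists.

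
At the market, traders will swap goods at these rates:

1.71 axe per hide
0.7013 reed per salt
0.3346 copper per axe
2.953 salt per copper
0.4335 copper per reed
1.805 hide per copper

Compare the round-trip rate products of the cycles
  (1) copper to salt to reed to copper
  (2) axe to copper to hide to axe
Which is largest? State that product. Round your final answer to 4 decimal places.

1.0328

(1) 2.953 × 0.7013 × 0.4335 = 0.89775
(2) 0.3346 × 1.805 × 1.71 = 1.03276
Highest is cycle (2) at 1.0328 (>1, arbitrage).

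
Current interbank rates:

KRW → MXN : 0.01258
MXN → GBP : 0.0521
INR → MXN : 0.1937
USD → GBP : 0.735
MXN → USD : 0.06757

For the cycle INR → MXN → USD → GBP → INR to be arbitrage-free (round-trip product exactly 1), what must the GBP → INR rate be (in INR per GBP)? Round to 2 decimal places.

Known legs of the cycle: 0.1937 × 0.06757 × 0.735 = 0.009619907115
For no arbitrage the full-cycle product must be 1, so the missing rate is 1 / 0.009619907115 ≈ 103.9511.

103.95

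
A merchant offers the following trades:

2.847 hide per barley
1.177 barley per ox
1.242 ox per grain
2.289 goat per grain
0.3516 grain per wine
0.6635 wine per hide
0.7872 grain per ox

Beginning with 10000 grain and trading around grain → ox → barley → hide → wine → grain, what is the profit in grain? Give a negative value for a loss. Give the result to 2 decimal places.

-290.98

10000 grain × 1.242 = 12420 ox
12420 ox × 1.177 = 14618.34 barley
14618.34 barley × 2.847 = 41618.41398 hide
41618.41398 hide × 0.6635 = 27613.81767573 wine
27613.81767573 wine × 0.3516 = 9709.018294786668 grain
Net change: 9709.018294786668 − 10000 = -290.981705213332 grain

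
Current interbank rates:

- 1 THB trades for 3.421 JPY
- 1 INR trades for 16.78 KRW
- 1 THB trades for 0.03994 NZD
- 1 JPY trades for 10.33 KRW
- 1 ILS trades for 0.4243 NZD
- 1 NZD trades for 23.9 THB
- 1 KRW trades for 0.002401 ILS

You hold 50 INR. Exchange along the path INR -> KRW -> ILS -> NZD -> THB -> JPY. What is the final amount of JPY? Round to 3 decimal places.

69.884

50 INR × 16.78 = 839 KRW
839 KRW × 0.002401 = 2.014439 ILS
2.014439 ILS × 0.4243 = 0.8547264677 NZD
0.8547264677 NZD × 23.9 = 20.42796257803 THB
20.42796257803 THB × 3.421 = 69.88405997944063 JPY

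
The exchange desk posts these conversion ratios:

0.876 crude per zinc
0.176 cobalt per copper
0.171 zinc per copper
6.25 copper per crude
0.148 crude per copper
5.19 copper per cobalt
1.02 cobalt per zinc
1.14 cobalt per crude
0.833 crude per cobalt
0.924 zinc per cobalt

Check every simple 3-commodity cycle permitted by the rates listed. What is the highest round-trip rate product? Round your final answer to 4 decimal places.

zinc→crude→copper→zinc: 0.876 × 6.25 × 0.171 = 0.93623
zinc→crude→cobalt→zinc: 0.876 × 1.14 × 0.924 = 0.92274
copper→cobalt→crude→copper: 0.176 × 0.833 × 6.25 = 0.91630
zinc→cobalt→copper→zinc: 1.02 × 5.19 × 0.171 = 0.90524
copper→crude→cobalt→copper: 0.148 × 1.14 × 5.19 = 0.87566
Maximum is zinc→crude→copper→zinc at 0.9362; no arbitrage — every cycle loses value.

0.9362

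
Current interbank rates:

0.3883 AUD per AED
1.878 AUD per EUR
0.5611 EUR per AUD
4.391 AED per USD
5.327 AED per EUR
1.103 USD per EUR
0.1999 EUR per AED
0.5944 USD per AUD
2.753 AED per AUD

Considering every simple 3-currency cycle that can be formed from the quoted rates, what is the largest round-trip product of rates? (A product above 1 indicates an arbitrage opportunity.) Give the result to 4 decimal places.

EUR→AED→AUD→EUR: 5.327 × 0.3883 × 0.5611 = 1.16062
EUR→AUD→AED→EUR: 1.878 × 2.753 × 0.1999 = 1.03351
AUD→USD→AED→AUD: 0.5944 × 4.391 × 0.3883 = 1.01347
EUR→USD→AED→EUR: 1.103 × 4.391 × 0.1999 = 0.96817
Maximum is EUR→AED→AUD→EUR at 1.1606; arbitrage exists.

1.1606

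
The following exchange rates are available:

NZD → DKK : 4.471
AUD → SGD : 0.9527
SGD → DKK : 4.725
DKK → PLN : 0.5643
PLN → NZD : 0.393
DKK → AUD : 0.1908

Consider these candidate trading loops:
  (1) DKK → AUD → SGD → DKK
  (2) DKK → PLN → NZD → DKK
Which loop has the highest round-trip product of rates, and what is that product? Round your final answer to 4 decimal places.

(1) 0.1908 × 0.9527 × 4.725 = 0.85889
(2) 0.5643 × 0.393 × 4.471 = 0.99153
Highest is cycle (2) at 0.9915 (≤1, no arbitrage).

0.9915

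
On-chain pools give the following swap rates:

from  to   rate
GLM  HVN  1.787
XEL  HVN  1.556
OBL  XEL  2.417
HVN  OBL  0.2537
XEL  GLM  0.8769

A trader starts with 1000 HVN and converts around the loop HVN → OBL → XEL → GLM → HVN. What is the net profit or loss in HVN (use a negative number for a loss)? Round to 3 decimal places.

1000 HVN × 0.2537 = 253.7 OBL
253.7 OBL × 2.417 = 613.1929 XEL
613.1929 XEL × 0.8769 = 537.70885401 GLM
537.70885401 GLM × 1.787 = 960.88572211587 HVN
Net change: 960.88572211587 − 1000 = -39.11427788413 HVN

-39.114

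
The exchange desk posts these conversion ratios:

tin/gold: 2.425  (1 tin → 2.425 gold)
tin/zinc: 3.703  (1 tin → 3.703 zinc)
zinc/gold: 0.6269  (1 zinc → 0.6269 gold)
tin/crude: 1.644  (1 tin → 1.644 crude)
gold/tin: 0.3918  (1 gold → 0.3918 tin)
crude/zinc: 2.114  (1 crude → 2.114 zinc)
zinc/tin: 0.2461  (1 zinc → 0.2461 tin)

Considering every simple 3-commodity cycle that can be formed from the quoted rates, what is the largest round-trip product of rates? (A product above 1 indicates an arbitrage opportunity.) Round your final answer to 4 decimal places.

0.9095

zinc→gold→tin→zinc: 0.6269 × 0.3918 × 3.703 = 0.90953
zinc→tin→crude→zinc: 0.2461 × 1.644 × 2.114 = 0.85530
Maximum is zinc→gold→tin→zinc at 0.9095; no arbitrage — every cycle loses value.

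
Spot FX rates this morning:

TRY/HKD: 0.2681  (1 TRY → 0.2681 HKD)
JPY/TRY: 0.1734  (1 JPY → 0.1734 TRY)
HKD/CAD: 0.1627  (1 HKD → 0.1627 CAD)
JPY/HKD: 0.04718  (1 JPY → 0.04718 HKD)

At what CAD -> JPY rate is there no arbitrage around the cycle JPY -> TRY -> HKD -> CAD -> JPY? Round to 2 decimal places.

Known legs of the cycle: 0.1734 × 0.2681 × 0.1627 = 0.007563685458
For no arbitrage the full-cycle product must be 1, so the missing rate is 1 / 0.007563685458 ≈ 132.2107.

132.21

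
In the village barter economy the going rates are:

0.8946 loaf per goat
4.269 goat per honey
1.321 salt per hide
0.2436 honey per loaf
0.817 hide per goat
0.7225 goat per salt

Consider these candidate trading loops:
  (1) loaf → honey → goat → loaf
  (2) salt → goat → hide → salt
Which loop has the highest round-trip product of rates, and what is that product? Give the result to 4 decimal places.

(1) 0.2436 × 4.269 × 0.8946 = 0.93032
(2) 0.7225 × 0.817 × 1.321 = 0.77976
Highest is cycle (1) at 0.9303 (≤1, no arbitrage).

0.9303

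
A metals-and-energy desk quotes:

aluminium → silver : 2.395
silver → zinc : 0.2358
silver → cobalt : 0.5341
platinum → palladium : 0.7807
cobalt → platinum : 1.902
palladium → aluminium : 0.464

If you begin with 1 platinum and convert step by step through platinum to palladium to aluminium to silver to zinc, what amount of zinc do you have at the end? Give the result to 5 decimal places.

0.20457

1 platinum × 0.7807 = 0.7807 palladium
0.7807 palladium × 0.464 = 0.3622448 aluminium
0.3622448 aluminium × 2.395 = 0.867576296 silver
0.867576296 silver × 0.2358 = 0.2045744905968 zinc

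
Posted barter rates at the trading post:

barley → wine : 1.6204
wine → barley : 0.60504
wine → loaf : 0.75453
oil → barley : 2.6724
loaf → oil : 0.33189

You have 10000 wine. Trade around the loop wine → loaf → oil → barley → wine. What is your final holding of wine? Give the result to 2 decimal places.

10844.12

10000 wine × 0.75453 = 7545.3 loaf
7545.3 loaf × 0.33189 = 2504.209617 oil
2504.209617 oil × 2.6724 = 6692.2497804708 barley
6692.2497804708 barley × 1.6204 = 10844.12154427488432 wine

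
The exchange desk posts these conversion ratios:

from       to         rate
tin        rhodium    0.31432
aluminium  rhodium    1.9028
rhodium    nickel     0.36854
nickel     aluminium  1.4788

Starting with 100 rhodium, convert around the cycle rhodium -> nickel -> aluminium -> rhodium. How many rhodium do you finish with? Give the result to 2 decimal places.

103.70

100 rhodium × 0.36854 = 36.854 nickel
36.854 nickel × 1.4788 = 54.4996952 aluminium
54.4996952 aluminium × 1.9028 = 103.70202002656 rhodium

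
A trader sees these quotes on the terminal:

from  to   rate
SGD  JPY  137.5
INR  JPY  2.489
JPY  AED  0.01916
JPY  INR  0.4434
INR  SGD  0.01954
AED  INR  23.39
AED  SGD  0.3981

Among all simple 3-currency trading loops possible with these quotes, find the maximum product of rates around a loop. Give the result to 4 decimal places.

SGD→JPY→INR→SGD: 137.5 × 0.4434 × 0.01954 = 1.19130
AED→INR→JPY→AED: 23.39 × 2.489 × 0.01916 = 1.11545
AED→SGD→JPY→AED: 0.3981 × 137.5 × 0.01916 = 1.04879
Maximum is SGD→JPY→INR→SGD at 1.1913; arbitrage exists.

1.1913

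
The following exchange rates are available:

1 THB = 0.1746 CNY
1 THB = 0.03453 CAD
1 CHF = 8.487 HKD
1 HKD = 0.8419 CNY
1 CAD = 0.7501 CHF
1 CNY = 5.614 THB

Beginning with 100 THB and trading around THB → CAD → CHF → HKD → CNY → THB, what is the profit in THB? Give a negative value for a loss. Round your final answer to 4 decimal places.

100 THB × 0.03453 = 3.453 CAD
3.453 CAD × 0.7501 = 2.5900953 CHF
2.5900953 CHF × 8.487 = 21.9821388111 HKD
21.9821388111 HKD × 0.8419 = 18.50676266506509 CNY
18.50676266506509 CNY × 5.614 = 103.89696560167541526 THB
Net change: 103.89696560167541526 − 100 = 3.89696560167541526 THB

3.8970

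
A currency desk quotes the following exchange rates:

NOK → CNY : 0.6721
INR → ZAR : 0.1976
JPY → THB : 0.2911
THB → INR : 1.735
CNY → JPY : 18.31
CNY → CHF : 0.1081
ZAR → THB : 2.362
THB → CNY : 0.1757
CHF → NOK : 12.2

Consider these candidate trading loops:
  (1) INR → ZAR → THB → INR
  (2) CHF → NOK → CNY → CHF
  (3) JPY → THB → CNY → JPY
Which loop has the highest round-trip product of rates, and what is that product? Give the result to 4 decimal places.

(1) 0.1976 × 2.362 × 1.735 = 0.80978
(2) 12.2 × 0.6721 × 0.1081 = 0.88638
(3) 0.2911 × 0.1757 × 18.31 = 0.93649
Highest is cycle (3) at 0.9365 (≤1, no arbitrage).

0.9365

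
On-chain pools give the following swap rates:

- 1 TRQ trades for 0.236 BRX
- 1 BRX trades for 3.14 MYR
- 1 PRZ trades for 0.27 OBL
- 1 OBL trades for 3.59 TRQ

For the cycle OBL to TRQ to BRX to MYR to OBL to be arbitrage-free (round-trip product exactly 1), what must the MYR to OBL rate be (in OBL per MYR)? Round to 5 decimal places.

Known legs of the cycle: 3.59 × 0.236 × 3.14 = 2.6603336
For no arbitrage the full-cycle product must be 1, so the missing rate is 1 / 2.6603336 ≈ 0.3758927.

0.37589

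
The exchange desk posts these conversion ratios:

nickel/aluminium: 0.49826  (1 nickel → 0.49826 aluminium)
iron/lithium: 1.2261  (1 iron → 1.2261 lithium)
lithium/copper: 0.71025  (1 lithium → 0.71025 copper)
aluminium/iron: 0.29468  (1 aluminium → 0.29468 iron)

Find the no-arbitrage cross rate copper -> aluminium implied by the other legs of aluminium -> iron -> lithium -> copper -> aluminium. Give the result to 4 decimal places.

Known legs of the cycle: 0.29468 × 1.2261 × 0.71025 = 0.256618401867
For no arbitrage the full-cycle product must be 1, so the missing rate is 1 / 0.256618401867 ≈ 3.896837.

3.8968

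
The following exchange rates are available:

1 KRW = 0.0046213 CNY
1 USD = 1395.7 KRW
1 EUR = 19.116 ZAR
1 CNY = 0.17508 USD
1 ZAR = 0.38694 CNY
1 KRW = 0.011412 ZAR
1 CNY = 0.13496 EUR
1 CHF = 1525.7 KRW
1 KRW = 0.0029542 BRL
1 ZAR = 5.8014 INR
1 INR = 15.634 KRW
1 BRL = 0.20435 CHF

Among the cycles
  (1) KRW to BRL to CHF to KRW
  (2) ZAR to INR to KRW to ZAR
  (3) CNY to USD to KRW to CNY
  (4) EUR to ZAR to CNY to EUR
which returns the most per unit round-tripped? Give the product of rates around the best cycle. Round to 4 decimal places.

1.1293

(1) 0.0029542 × 0.20435 × 1525.7 = 0.92105
(2) 5.8014 × 15.634 × 0.011412 = 1.03506
(3) 0.17508 × 1395.7 × 0.0046213 = 1.12926
(4) 19.116 × 0.38694 × 0.13496 = 0.99826
Highest is cycle (3) at 1.1293 (>1, arbitrage).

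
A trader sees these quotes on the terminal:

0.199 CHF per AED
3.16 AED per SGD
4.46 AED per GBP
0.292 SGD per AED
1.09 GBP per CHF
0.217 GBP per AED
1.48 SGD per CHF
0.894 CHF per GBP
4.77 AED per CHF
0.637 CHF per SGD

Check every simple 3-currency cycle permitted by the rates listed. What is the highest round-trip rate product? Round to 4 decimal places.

0.9674

GBP→AED→CHF→GBP: 4.46 × 0.199 × 1.09 = 0.96742
SGD→AED→CHF→SGD: 3.16 × 0.199 × 1.48 = 0.93068
GBP→CHF→AED→GBP: 0.894 × 4.77 × 0.217 = 0.92537
SGD→CHF→AED→SGD: 0.637 × 4.77 × 0.292 = 0.88724
Maximum is GBP→AED→CHF→GBP at 0.9674; no arbitrage — every cycle loses value.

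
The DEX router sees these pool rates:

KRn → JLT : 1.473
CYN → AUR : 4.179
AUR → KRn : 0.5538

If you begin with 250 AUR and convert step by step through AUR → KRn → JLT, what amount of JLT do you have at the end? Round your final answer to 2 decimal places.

250 AUR × 0.5538 = 138.45 KRn
138.45 KRn × 1.473 = 203.93685 JLT

203.94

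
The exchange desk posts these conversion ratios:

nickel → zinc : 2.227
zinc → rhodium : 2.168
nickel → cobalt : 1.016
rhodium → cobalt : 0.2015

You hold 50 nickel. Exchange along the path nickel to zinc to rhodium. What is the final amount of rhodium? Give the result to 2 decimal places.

241.41

50 nickel × 2.227 = 111.35 zinc
111.35 zinc × 2.168 = 241.4068 rhodium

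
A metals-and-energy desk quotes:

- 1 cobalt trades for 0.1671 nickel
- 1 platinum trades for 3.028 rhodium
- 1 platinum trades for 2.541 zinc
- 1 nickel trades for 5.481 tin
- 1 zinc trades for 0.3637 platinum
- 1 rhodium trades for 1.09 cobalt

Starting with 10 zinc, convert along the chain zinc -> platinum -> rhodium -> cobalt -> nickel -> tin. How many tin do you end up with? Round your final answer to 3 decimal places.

10.994

10 zinc × 0.3637 = 3.637 platinum
3.637 platinum × 3.028 = 11.012836 rhodium
11.012836 rhodium × 1.09 = 12.00399124 cobalt
12.00399124 cobalt × 0.1671 = 2.005866936204 nickel
2.005866936204 nickel × 5.481 = 10.994156677334124 tin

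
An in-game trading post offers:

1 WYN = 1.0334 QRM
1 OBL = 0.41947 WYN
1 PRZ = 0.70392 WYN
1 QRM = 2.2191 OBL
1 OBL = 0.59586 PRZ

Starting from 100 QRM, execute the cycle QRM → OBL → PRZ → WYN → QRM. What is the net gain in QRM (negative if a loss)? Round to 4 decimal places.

100 QRM × 2.2191 = 221.91 OBL
221.91 OBL × 0.59586 = 132.2272926 PRZ
132.2272926 PRZ × 0.70392 = 93.077435806992 WYN
93.077435806992 WYN × 1.0334 = 96.1862221629455328 QRM
Net change: 96.1862221629455328 − 100 = -3.8137778370544672 QRM

-3.8138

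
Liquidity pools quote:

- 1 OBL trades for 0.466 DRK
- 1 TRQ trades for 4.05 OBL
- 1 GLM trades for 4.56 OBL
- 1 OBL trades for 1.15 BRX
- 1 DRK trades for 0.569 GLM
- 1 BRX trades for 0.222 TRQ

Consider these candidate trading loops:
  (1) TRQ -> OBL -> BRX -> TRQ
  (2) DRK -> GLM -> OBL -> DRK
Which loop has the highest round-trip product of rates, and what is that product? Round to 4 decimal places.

(1) 4.05 × 1.15 × 0.222 = 1.03397
(2) 0.569 × 4.56 × 0.466 = 1.20910
Highest is cycle (2) at 1.2091 (>1, arbitrage).

1.2091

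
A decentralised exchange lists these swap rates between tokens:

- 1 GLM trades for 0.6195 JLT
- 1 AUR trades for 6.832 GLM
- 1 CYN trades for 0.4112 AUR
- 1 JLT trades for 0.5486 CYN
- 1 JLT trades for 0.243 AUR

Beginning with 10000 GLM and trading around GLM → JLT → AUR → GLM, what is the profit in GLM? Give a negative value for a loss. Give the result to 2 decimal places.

10000 GLM × 0.6195 = 6195 JLT
6195 JLT × 0.243 = 1505.385 AUR
1505.385 AUR × 6.832 = 10284.79032 GLM
Net change: 10284.79032 − 10000 = 284.79032 GLM

284.79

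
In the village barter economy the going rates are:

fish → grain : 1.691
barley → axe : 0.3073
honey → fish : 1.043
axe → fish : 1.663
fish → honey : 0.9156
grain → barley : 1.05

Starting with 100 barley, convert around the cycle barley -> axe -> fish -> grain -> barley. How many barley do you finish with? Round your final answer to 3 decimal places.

100 barley × 0.3073 = 30.73 axe
30.73 axe × 1.663 = 51.10399 fish
51.10399 fish × 1.691 = 86.41684709 grain
86.41684709 grain × 1.05 = 90.7376894445 barley

90.738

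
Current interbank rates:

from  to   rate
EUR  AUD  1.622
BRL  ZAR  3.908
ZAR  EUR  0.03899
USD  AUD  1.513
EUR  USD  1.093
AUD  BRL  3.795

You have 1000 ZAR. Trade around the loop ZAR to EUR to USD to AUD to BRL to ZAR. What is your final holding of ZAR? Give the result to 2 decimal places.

956.27

1000 ZAR × 0.03899 = 38.99 EUR
38.99 EUR × 1.093 = 42.61607 USD
42.61607 USD × 1.513 = 64.47811391 AUD
64.47811391 AUD × 3.795 = 244.69444228845 BRL
244.69444228845 BRL × 3.908 = 956.2658804632626 ZAR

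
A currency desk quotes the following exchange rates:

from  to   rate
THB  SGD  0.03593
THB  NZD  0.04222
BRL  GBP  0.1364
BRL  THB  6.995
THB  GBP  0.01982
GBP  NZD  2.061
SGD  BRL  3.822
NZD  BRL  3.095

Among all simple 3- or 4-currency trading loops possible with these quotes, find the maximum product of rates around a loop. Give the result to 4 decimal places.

THB→SGD→BRL→THB: 0.03593 × 3.822 × 6.995 = 0.96058
NZD→BRL→THB→NZD: 3.095 × 6.995 × 0.04222 = 0.91404
NZD→BRL→THB→GBP→NZD: 3.095 × 6.995 × 0.01982 × 2.061 = 0.88436
NZD→BRL→GBP→NZD: 3.095 × 0.1364 × 2.061 = 0.87007
Maximum is THB→SGD→BRL→THB at 0.9606; no arbitrage — every cycle loses value.

0.9606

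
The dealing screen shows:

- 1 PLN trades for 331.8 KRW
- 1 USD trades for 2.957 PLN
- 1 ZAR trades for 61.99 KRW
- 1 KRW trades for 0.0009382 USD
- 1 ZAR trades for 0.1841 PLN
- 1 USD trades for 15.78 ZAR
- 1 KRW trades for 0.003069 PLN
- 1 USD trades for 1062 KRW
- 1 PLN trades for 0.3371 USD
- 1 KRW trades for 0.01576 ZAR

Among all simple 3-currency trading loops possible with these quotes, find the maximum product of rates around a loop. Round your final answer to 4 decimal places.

KRW→PLN→USD→KRW: 0.003069 × 0.3371 × 1062 = 1.09870
USD→ZAR→PLN→USD: 15.78 × 0.1841 × 0.3371 = 0.97931
KRW→ZAR→PLN→KRW: 0.01576 × 0.1841 × 331.8 = 0.96269
KRW→USD→PLN→KRW: 0.0009382 × 2.957 × 331.8 = 0.92050
KRW→USD→ZAR→KRW: 0.0009382 × 15.78 × 61.99 = 0.91775
Maximum is KRW→PLN→USD→KRW at 1.0987; arbitrage exists.

1.0987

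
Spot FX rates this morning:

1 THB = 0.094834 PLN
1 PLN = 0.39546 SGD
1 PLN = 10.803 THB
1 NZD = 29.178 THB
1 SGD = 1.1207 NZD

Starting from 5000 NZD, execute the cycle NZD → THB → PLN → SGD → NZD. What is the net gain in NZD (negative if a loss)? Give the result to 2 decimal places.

1131.71

5000 NZD × 29.178 = 145890 THB
145890 THB × 0.094834 = 13835.33226 PLN
13835.33226 PLN × 0.39546 = 5471.3204955396 SGD
5471.3204955396 SGD × 1.1207 = 6131.70887935122972 NZD
Net change: 6131.70887935122972 − 5000 = 1131.70887935122972 NZD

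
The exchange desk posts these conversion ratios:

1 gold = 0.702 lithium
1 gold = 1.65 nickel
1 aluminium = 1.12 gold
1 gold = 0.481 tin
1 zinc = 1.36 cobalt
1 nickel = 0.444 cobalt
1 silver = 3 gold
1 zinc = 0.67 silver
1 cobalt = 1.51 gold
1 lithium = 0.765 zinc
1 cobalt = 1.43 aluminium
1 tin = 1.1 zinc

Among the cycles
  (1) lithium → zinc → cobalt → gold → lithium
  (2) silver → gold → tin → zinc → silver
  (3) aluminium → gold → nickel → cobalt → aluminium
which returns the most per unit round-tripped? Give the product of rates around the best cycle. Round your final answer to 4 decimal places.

(1) 0.765 × 1.36 × 1.51 × 0.702 = 1.10284
(2) 3 × 0.481 × 1.1 × 0.67 = 1.06349
(3) 1.12 × 1.65 × 0.444 × 1.43 = 1.17333
Highest is cycle (3) at 1.1733 (>1, arbitrage).

1.1733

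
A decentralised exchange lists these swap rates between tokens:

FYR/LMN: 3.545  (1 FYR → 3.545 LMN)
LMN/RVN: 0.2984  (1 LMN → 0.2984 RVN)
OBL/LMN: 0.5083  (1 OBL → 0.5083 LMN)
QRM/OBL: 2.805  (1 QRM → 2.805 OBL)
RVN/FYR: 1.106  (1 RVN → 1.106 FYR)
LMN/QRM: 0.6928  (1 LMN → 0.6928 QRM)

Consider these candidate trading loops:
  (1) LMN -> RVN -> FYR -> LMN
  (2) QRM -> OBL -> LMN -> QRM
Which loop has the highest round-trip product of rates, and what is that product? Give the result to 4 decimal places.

1.1700

(1) 0.2984 × 1.106 × 3.545 = 1.16996
(2) 2.805 × 0.5083 × 0.6928 = 0.98778
Highest is cycle (1) at 1.1700 (>1, arbitrage).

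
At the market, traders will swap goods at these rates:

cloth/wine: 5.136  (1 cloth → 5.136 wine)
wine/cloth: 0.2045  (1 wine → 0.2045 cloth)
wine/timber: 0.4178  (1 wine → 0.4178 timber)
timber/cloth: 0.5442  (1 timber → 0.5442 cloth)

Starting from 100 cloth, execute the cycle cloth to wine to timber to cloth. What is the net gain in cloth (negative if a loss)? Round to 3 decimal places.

100 cloth × 5.136 = 513.6 wine
513.6 wine × 0.4178 = 214.58208 timber
214.58208 timber × 0.5442 = 116.775567936 cloth
Net change: 116.775567936 − 100 = 16.775567936 cloth

16.776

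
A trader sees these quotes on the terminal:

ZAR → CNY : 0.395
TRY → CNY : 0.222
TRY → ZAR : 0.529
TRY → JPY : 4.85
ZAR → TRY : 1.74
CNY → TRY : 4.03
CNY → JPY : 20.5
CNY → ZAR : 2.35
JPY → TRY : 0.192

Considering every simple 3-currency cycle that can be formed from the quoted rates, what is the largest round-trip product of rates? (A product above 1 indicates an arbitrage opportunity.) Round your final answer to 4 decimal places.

ZAR→TRY→CNY→ZAR: 1.74 × 0.222 × 2.35 = 0.90776
CNY→JPY→TRY→CNY: 20.5 × 0.192 × 0.222 = 0.87379
ZAR→CNY→TRY→ZAR: 0.395 × 4.03 × 0.529 = 0.84209
Maximum is ZAR→TRY→CNY→ZAR at 0.9078; no arbitrage — every cycle loses value.

0.9078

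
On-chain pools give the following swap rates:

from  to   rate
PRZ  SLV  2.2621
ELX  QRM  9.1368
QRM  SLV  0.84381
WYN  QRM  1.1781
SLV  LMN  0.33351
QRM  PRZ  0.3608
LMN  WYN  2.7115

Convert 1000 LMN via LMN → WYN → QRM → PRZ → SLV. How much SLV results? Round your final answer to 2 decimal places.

1000 LMN × 2.7115 = 2711.5 WYN
2711.5 WYN × 1.1781 = 3194.41815 QRM
3194.41815 QRM × 0.3608 = 1152.54606852 PRZ
1152.54606852 PRZ × 2.2621 = 2607.174461599092 SLV

2607.17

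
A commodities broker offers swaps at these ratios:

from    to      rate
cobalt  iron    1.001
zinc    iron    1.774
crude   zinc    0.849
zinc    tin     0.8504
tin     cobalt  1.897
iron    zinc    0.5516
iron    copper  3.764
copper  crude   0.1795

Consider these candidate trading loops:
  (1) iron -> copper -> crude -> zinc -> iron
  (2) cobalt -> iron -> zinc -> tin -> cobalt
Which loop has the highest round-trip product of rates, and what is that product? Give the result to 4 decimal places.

(1) 3.764 × 0.1795 × 0.849 × 1.774 = 1.01760
(2) 1.001 × 0.5516 × 0.8504 × 1.897 = 0.89074
Highest is cycle (1) at 1.0176 (>1, arbitrage).

1.0176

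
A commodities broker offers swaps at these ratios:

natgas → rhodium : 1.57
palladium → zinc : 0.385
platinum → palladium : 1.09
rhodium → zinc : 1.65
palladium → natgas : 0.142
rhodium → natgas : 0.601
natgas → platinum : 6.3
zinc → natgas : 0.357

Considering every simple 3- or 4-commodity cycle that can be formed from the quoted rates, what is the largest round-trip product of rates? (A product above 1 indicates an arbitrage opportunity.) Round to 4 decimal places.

palladium→natgas→platinum→palladium: 0.142 × 6.3 × 1.09 = 0.97511
palladium→zinc→natgas→platinum→palladium: 0.385 × 0.357 × 6.3 × 1.09 = 0.94383
zinc→natgas→rhodium→zinc: 0.357 × 1.57 × 1.65 = 0.92481
Maximum is palladium→natgas→platinum→palladium at 0.9751; no arbitrage — every cycle loses value.

0.9751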